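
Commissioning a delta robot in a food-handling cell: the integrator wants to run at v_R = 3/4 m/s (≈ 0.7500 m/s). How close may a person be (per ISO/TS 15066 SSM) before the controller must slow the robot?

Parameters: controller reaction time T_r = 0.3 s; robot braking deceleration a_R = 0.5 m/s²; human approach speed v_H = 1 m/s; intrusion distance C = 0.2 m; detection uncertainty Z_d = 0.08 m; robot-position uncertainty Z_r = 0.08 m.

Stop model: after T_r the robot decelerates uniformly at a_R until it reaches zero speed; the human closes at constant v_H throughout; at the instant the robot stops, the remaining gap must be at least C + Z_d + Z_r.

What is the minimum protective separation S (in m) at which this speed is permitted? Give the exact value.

T_s = v_R/a_R = (3/4)/(1/2) = 1.5000 s
reaction-phase robot travel = 0.7500·0.3000 = 0.2250 m
robot under decel: 0.7500²/(2·0.5000) = 0.5625 m
person approaches 1.0000·(0.3000+1.5000) = 1.8000 m
margins: 0.2000+0.0800+0.0800 = 0.3600 m
S_min ≈ 0.2250+0.5625+1.8000+0.3600  ⇒  S_min = 1179/400 m

S_min = 1179/400 m = 2.9475 m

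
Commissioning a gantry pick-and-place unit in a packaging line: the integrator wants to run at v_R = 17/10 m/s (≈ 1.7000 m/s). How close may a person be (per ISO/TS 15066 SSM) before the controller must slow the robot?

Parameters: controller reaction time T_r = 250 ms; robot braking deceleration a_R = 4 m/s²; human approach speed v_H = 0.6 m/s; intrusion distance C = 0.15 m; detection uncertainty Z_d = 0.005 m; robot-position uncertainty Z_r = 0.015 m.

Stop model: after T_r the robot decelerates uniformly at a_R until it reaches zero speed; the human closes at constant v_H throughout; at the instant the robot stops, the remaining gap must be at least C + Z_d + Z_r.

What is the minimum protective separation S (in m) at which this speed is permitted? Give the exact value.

T_s = v_R/a_R = (17/10)/4 = 0.4250 s
robot covers v_R·T_r = 1.7000·0.2500 = 0.4250 m before braking
robot covers 1.7000·0.4250 − ½·4.0000·0.4250² = 0.3613 m while stopping
human over T_r+T_s: 0.6000·(0.2500+0.4250) = 0.4050 m
residual clearance needed = 0.1500+0.0050+0.0150 = 0.1700 m
S_min ≈ 0.4250+0.3613+0.4050+0.1700  ⇒  S_min = 1089/800 m

S_min = 1089/800 m = 1.3613 m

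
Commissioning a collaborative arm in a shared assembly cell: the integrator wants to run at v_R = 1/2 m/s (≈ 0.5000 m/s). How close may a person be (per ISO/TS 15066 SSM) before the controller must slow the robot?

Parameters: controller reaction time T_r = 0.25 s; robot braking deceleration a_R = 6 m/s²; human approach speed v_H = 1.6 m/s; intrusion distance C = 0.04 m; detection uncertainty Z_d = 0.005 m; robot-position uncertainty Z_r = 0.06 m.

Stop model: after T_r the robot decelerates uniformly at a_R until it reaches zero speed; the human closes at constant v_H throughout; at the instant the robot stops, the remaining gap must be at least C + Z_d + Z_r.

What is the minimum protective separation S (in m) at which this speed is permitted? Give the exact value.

S_min = 941/1200 m = 0.7842 m

stop time T_s = (1/2)/6 = 0.0833 s
robot covers v_R·T_r = 0.5000·0.2500 = 0.1250 m before braking
robot under decel: 0.5000²/(2·6.0000) = 0.0208 m
human closes 1.6000·0.3333 = 0.5333 m
residual clearance needed = 0.0400+0.0050+0.0600 = 0.1050 m
S_min ≈ 0.1250+0.0208+0.5333+0.1050  ⇒  S_min = 941/1200 m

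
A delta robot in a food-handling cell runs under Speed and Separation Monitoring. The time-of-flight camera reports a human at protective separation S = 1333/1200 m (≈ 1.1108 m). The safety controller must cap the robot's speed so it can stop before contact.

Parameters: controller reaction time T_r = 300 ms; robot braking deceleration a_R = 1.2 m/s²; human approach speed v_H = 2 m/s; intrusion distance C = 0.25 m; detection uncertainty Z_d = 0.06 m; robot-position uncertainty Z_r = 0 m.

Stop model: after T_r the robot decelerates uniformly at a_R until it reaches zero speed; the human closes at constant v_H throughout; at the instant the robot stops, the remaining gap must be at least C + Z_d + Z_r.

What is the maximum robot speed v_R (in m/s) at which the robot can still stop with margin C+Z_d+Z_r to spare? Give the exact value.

at the boundary: (5/12)·v² + (59/30)·v + (-241/1200) = 0
  disc = (59/30)² − 4·(5/12)·(-241/1200) = 1681/400 ; √disc = 41/20
  v_R = (−(59/30) + 41/20) / (2·(5/12)) = 1/10 m/s
check:
T_s = v_R/a_R = (1/10)/(6/5) = 0.0833 s
robot covers v_R·T_r = 0.1000·0.3000 = 0.0300 m before braking
robot under decel: 0.1000²/(2·1.2000) = 0.0042 m
person approaches 2.0000·(0.3000+0.0833) = 0.7667 m
C+Z_d+Z_r = 0.2500+0.0600+0.0000 = 0.3100 m
sum ≈ 0.0300+0.0042+0.7667+0.3100 ≈ 1.1108 m = S ✓

v_R_max = 1/10 m/s = 0.1000 m/s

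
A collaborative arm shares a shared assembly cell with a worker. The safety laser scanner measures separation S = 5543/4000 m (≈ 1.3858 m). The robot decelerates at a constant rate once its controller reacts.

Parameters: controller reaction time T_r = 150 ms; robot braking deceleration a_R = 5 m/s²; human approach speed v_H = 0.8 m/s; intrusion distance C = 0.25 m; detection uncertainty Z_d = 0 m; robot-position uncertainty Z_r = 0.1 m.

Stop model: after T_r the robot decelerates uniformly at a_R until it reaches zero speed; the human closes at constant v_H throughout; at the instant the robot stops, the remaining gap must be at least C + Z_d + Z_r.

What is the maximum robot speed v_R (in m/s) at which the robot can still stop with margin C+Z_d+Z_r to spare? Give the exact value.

v_R_max = 37/20 m/s = 1.8500 m/s

at the boundary: (1/10)·v² + (31/100)·v + (-3663/4000) = 0
  disc = (31/100)² − 4·(1/10)·(-3663/4000) = 289/625 ; √disc = 17/25
  v_R = (−(31/100) + 17/25) / (2·(1/10)) = 37/20 m/s
check:
T_s = v_R/a_R = (37/20)/5 = 0.3700 s
robot in T_r: 1.8500·0.1500 = 0.2775 m
braking distance = 1.8500²/(2·5.0000) = 0.3422 m
human closes 0.8000·0.5200 = 0.4160 m
C+Z_d+Z_r = 0.2500+0.0000+0.1000 = 0.3500 m
sum ≈ 0.2775+0.3422+0.4160+0.3500 ≈ 1.3858 m = S ✓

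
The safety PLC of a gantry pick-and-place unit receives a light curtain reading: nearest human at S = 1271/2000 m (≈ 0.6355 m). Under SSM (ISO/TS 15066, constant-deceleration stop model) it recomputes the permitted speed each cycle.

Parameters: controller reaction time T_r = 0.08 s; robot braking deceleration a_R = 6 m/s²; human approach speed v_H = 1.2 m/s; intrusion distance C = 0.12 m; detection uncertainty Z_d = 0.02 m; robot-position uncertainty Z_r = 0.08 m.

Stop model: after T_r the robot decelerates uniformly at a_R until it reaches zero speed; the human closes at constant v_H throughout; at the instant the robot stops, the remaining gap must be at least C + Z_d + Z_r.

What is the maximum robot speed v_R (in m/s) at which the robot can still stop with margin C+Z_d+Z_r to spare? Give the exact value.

quadratic (1/12)·v² + (7/25)·v + (-639/2000) = 0
  disc = (7/25)² − 4·(1/12)·(-639/2000) = 1849/10000 ; √disc = 43/100
  v_R = (−(7/25) + 43/100) / (2·(1/12)) = 9/10 m/s
check:
T_s = v_R/a_R = (9/10)/6 = 0.1500 s
robot covers v_R·T_r = 0.9000·0.0800 = 0.0720 m before braking
robot covers 0.9000·0.1500 − ½·6.0000·0.1500² = 0.0675 m while stopping
human over T_r+T_s: 1.2000·(0.0800+0.1500) = 0.2760 m
residual clearance needed = 0.1200+0.0200+0.0800 = 0.2200 m
sum ≈ 0.0720+0.0675+0.2760+0.2200 ≈ 0.6355 m = S ✓

v_R_max = 9/10 m/s = 0.9000 m/s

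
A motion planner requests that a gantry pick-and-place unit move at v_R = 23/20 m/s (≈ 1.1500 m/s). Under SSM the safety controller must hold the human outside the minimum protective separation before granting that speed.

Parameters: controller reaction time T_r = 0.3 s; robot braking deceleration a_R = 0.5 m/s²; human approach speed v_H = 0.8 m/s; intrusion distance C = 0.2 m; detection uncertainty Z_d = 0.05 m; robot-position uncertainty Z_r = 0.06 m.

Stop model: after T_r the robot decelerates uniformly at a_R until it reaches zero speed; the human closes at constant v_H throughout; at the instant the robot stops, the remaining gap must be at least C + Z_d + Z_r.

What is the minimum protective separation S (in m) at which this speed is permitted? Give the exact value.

T_s = v_R/a_R = (23/20)/(1/2) = 2.3000 s
robot covers v_R·T_r = 1.1500·0.3000 = 0.3450 m before braking
robot covers 1.1500·2.3000 − ½·0.5000·2.3000² = 1.3225 m while stopping
human over T_r+T_s: 0.8000·(0.3000+2.3000) = 2.0800 m
margins: 0.2000+0.0500+0.0600 = 0.3100 m
S_min ≈ 0.3450+1.3225+2.0800+0.3100  ⇒  S_min = 1623/400 m

S_min = 1623/400 m = 4.0575 m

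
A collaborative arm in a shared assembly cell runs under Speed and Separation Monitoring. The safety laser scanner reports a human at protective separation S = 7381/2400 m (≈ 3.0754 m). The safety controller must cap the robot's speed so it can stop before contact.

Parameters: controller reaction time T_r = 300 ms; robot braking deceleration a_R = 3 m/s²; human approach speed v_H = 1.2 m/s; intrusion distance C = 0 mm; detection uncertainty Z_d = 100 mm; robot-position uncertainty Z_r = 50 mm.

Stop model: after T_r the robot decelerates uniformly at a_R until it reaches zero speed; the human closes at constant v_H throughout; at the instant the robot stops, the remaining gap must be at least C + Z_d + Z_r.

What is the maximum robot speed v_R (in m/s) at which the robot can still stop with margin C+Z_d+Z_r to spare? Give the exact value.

at the boundary: (1/6)·v² + (7/10)·v + (-6157/2400) = 0
  disc = (7/10)² − 4·(1/6)·(-6157/2400) = 7921/3600 ; √disc = 89/60
  v_R = (−(7/10) + 89/60) / (2·(1/6)) = 47/20 m/s
check:
stop time T_s = (47/20)/3 = 0.7833 s
robot in T_r: 2.3500·0.3000 = 0.7050 m
robot under decel: 2.3500²/(2·3.0000) = 0.9204 m
human closes 1.2000·1.0833 = 1.3000 m
residual clearance needed = 0.0000+0.1000+0.0500 = 0.1500 m
sum ≈ 0.7050+0.9204+1.3000+0.1500 ≈ 3.0754 m = S ✓

v_R_max = 47/20 m/s = 2.3500 m/s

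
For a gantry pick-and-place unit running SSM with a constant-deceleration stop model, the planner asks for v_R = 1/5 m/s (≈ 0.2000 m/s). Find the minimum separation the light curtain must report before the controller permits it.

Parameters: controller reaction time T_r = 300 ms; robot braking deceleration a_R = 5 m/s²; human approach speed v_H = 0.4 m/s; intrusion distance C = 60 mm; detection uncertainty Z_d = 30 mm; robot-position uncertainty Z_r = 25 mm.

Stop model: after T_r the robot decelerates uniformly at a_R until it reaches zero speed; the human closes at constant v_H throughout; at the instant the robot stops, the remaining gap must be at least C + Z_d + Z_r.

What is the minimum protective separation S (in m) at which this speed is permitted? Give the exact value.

T_s = v_R/a_R = (1/5)/5 = 0.0400 s
reaction-phase robot travel = 0.2000·0.3000 = 0.0600 m
robot covers 0.2000·0.0400 − ½·5.0000·0.0400² = 0.0040 m while stopping
person approaches 0.4000·(0.3000+0.0400) = 0.1360 m
margins: 0.0600+0.0300+0.0250 = 0.1150 m
S_min ≈ 0.0600+0.0040+0.1360+0.1150  ⇒  S_min = 63/200 m

S_min = 63/200 m = 0.3150 m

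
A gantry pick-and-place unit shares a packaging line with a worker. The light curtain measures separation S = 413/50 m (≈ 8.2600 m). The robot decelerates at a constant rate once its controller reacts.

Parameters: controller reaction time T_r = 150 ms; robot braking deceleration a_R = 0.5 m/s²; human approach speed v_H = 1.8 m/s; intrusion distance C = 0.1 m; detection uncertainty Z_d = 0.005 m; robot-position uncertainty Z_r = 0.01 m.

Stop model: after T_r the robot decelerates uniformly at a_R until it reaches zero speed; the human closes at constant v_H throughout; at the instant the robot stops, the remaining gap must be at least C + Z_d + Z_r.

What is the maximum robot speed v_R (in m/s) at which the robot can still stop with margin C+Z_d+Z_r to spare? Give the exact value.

at the boundary: (1)·v² + (15/4)·v + (-63/8) = 0
  disc = (15/4)² − 4·(1)·(-63/8) = 729/16 ; √disc = 27/4
  v_R = (−(15/4) + 27/4) / (2·(1)) = 3/2 m/s
check:
stop time T_s = (3/2)/(1/2) = 3.0000 s
reaction-phase robot travel = 1.5000·0.1500 = 0.2250 m
robot covers 1.5000·3.0000 − ½·0.5000·3.0000² = 2.2500 m while stopping
human closes 1.8000·3.1500 = 5.6700 m
residual clearance needed = 0.1000+0.0050+0.0100 = 0.1150 m
sum ≈ 0.2250+2.2500+5.6700+0.1150 ≈ 8.2600 m = S ✓

v_R_max = 3/2 m/s = 1.5000 m/s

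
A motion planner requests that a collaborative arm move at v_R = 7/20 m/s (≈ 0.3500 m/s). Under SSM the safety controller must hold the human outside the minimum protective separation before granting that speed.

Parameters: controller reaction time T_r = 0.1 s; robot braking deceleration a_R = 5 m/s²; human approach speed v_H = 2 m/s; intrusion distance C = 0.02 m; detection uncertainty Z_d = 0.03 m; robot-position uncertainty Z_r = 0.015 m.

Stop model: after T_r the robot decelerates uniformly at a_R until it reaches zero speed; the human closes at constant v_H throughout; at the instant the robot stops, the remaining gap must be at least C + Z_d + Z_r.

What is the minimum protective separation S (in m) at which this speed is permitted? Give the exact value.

stop time T_s = (7/20)/5 = 0.0700 s
robot covers v_R·T_r = 0.3500·0.1000 = 0.0350 m before braking
robot covers 0.3500·0.0700 − ½·5.0000·0.0700² = 0.0123 m while stopping
human closes 2.0000·0.1700 = 0.3400 m
residual clearance needed = 0.0200+0.0300+0.0150 = 0.0650 m
S_min ≈ 0.0350+0.0123+0.3400+0.0650  ⇒  S_min = 1809/4000 m

S_min = 1809/4000 m = 0.4522 m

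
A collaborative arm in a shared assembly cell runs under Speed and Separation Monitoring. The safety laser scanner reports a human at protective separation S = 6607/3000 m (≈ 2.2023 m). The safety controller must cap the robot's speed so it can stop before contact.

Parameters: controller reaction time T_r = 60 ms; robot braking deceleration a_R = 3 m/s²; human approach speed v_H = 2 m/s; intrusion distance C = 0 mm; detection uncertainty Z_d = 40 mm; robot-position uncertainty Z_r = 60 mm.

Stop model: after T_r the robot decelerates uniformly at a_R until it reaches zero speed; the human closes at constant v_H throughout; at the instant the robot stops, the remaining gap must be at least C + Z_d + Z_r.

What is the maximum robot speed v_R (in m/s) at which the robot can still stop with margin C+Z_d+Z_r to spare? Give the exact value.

collect terms ⇒ (1/6)·v_R² + (109/150)·v_R + (-5947/3000) = 0
  disc = (109/150)² − 4·(1/6)·(-5947/3000) = 1156/625 ; √disc = 34/25
  v_R = (−(109/150) + 34/25) / (2·(1/6)) = 19/10 m/s
check:
T_s = v_R/a_R = (19/10)/3 = 0.6333 s
reaction-phase robot travel = 1.9000·0.0600 = 0.1140 m
robot under decel: 1.9000²/(2·3.0000) = 0.6017 m
person approaches 2.0000·(0.0600+0.6333) = 1.3867 m
C+Z_d+Z_r = 0.0000+0.0400+0.0600 = 0.1000 m
sum ≈ 0.1140+0.6017+1.3867+0.1000 ≈ 2.2023 m = S ✓

v_R_max = 19/10 m/s = 1.9000 m/s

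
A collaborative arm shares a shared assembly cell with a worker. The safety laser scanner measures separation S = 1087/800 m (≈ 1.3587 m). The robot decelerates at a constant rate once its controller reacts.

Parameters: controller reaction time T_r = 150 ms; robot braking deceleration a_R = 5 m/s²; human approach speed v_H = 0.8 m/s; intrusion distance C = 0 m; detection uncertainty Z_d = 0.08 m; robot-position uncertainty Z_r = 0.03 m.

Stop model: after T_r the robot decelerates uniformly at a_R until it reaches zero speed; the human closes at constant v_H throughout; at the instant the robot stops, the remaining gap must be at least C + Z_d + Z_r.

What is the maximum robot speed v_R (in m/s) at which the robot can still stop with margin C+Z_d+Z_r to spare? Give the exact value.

at the boundary: (1/10)·v² + (31/100)·v + (-903/800) = 0
  disc = (31/100)² − 4·(1/10)·(-903/800) = 1369/2500 ; √disc = 37/50
  v_R = (−(31/100) + 37/50) / (2·(1/10)) = 43/20 m/s
check:
T_s = v_R/a_R = (43/20)/5 = 0.4300 s
robot covers v_R·T_r = 2.1500·0.1500 = 0.3225 m before braking
robot covers 2.1500·0.4300 − ½·5.0000·0.4300² = 0.4622 m while stopping
human closes 0.8000·0.5800 = 0.4640 m
C+Z_d+Z_r = 0.0000+0.0800+0.0300 = 0.1100 m
sum ≈ 0.3225+0.4622+0.4640+0.1100 ≈ 1.3587 m = S ✓

v_R_max = 43/20 m/s = 2.1500 m/s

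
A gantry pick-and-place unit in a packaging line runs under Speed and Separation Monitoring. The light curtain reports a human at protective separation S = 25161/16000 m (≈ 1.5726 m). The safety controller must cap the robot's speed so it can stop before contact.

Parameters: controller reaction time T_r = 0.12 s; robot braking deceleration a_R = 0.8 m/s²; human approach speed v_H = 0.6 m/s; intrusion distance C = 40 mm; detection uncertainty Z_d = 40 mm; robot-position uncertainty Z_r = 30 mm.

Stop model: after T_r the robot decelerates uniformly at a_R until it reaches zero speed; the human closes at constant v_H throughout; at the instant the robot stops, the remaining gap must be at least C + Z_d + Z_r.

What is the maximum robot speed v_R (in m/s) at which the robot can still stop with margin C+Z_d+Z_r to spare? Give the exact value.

v_R_max = 19/20 m/s = 0.9500 m/s

quadratic (5/8)·v² + (87/100)·v + (-22249/16000) = 0
  disc = (87/100)² − 4·(5/8)·(-22249/16000) = 677329/160000 ; √disc = 823/400
  v_R = (−(87/100) + 823/400) / (2·(5/8)) = 19/20 m/s
check:
braking lasts T_s = (19/20)/(4/5) = 1.1875 s
robot covers v_R·T_r = 0.9500·0.1200 = 0.1140 m before braking
robot under decel: 0.9500²/(2·0.8000) = 0.5641 m
person approaches 0.6000·(0.1200+1.1875) = 0.7845 m
C+Z_d+Z_r = 0.0400+0.0400+0.0300 = 0.1100 m
sum ≈ 0.1140+0.5641+0.7845+0.1100 ≈ 1.5726 m = S ✓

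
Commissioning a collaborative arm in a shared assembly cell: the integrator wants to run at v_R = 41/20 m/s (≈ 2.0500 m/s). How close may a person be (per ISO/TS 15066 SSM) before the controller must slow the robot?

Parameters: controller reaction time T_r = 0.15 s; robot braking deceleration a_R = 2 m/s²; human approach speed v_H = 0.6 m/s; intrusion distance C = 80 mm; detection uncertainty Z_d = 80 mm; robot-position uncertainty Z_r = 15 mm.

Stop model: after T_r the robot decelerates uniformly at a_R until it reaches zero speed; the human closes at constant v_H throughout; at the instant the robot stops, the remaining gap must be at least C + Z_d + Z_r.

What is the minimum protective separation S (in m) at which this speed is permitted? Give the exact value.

T_s = v_R/a_R = (41/20)/2 = 1.0250 s
reaction-phase robot travel = 2.0500·0.1500 = 0.3075 m
braking distance = 2.0500²/(2·2.0000) = 1.0506 m
human over T_r+T_s: 0.6000·(0.1500+1.0250) = 0.7050 m
residual clearance needed = 0.0800+0.0800+0.0150 = 0.1750 m
S_min ≈ 0.3075+1.0506+0.7050+0.1750  ⇒  S_min = 3581/1600 m

S_min = 3581/1600 m = 2.2381 m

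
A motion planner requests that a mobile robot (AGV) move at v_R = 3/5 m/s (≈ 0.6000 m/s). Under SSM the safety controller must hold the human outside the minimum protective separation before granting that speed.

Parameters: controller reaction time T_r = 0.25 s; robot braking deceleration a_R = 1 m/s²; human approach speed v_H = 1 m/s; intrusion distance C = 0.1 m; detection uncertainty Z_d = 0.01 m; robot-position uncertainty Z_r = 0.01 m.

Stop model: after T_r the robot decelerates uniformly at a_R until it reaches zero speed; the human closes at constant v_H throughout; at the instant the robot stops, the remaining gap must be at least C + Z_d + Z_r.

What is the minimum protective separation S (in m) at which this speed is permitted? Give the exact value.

braking lasts T_s = (3/5)/1 = 0.6000 s
reaction-phase robot travel = 0.6000·0.2500 = 0.1500 m
braking distance = 0.6000²/(2·1.0000) = 0.1800 m
person approaches 1.0000·(0.2500+0.6000) = 0.8500 m
margins: 0.1000+0.0100+0.0100 = 0.1200 m
S_min ≈ 0.1500+0.1800+0.8500+0.1200  ⇒  S_min = 13/10 m

S_min = 13/10 m = 1.3000 m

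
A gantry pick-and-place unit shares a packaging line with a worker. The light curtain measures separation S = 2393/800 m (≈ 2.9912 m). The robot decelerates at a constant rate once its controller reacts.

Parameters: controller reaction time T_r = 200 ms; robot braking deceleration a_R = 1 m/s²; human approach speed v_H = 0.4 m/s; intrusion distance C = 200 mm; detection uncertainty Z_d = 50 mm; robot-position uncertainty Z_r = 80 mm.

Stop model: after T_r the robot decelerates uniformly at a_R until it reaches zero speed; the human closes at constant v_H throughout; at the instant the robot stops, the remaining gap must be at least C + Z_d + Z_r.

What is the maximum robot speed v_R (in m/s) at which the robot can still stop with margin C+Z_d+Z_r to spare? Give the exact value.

v_R_max = 7/4 m/s = 1.7500 m/s

quadratic (1/2)·v² + (3/5)·v + (-413/160) = 0
  disc = (3/5)² − 4·(1/2)·(-413/160) = 2209/400 ; √disc = 47/20
  v_R = (−(3/5) + 47/20) / (2·(1/2)) = 7/4 m/s
check:
stop time T_s = (7/4)/1 = 1.7500 s
reaction-phase robot travel = 1.7500·0.2000 = 0.3500 m
robot covers 1.7500·1.7500 − ½·1.0000·1.7500² = 1.5312 m while stopping
human over T_r+T_s: 0.4000·(0.2000+1.7500) = 0.7800 m
margins: 0.2000+0.0500+0.0800 = 0.3300 m
sum ≈ 0.3500+1.5312+0.7800+0.3300 ≈ 2.9912 m = S ✓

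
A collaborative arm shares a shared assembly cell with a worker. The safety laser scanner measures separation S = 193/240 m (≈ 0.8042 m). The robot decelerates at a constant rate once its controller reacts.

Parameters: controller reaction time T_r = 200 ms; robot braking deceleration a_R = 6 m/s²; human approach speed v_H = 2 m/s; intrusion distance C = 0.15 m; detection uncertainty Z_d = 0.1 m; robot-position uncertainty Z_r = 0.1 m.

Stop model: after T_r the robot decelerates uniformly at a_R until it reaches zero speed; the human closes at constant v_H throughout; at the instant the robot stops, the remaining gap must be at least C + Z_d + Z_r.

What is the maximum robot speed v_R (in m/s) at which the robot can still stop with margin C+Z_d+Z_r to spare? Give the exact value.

v_R_max = 1/10 m/s = 0.1000 m/s

at the boundary: (1/12)·v² + (8/15)·v + (-13/240) = 0
  disc = (8/15)² − 4·(1/12)·(-13/240) = 121/400 ; √disc = 11/20
  v_R = (−(8/15) + 11/20) / (2·(1/12)) = 1/10 m/s
check:
T_s = v_R/a_R = (1/10)/6 = 0.0167 s
robot in T_r: 0.1000·0.2000 = 0.0200 m
braking distance = 0.1000²/(2·6.0000) = 0.0008 m
human over T_r+T_s: 2.0000·(0.2000+0.0167) = 0.4333 m
margins: 0.1500+0.1000+0.1000 = 0.3500 m
sum ≈ 0.0200+0.0008+0.4333+0.3500 ≈ 0.8042 m = S ✓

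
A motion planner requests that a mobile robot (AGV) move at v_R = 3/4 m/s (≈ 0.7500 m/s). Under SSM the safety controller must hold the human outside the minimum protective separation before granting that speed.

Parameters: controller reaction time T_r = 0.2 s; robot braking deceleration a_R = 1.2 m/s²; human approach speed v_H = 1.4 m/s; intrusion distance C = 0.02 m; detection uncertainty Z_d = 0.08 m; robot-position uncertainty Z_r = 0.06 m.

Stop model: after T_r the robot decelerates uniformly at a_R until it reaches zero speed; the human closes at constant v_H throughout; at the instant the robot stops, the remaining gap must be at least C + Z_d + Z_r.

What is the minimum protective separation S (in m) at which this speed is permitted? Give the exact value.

braking lasts T_s = (3/4)/(6/5) = 0.6250 s
reaction-phase robot travel = 0.7500·0.2000 = 0.1500 m
robot covers 0.7500·0.6250 − ½·1.2000·0.6250² = 0.2344 m while stopping
human over T_r+T_s: 1.4000·(0.2000+0.6250) = 1.1550 m
margins: 0.0200+0.0800+0.0600 = 0.1600 m
S_min ≈ 0.1500+0.2344+1.1550+0.1600  ⇒  S_min = 2719/1600 m

S_min = 2719/1600 m = 1.6994 m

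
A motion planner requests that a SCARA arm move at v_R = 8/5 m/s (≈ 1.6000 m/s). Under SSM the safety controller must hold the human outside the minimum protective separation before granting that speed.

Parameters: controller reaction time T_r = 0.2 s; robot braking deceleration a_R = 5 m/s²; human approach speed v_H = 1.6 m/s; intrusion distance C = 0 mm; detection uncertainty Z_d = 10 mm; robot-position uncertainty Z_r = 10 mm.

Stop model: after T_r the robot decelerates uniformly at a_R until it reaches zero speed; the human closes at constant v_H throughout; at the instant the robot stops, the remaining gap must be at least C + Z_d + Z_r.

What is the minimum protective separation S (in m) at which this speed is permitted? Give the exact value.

T_s = v_R/a_R = (8/5)/5 = 0.3200 s
reaction-phase robot travel = 1.6000·0.2000 = 0.3200 m
robot under decel: 1.6000²/(2·5.0000) = 0.2560 m
human over T_r+T_s: 1.6000·(0.2000+0.3200) = 0.8320 m
C+Z_d+Z_r = 0.0000+0.0100+0.0100 = 0.0200 m
S_min ≈ 0.3200+0.2560+0.8320+0.0200  ⇒  S_min = 357/250 m

S_min = 357/250 m = 1.4280 m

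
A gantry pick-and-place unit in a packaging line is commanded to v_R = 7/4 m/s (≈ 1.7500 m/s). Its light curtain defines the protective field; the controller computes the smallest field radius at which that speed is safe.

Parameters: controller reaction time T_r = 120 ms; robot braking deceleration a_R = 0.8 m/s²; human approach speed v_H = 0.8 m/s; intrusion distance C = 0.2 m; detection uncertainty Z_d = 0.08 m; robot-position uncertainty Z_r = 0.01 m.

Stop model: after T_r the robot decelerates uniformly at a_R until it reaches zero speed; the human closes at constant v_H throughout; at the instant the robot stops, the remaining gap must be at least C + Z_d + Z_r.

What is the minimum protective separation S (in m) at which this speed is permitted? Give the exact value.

S_min = 68161/16000 m = 4.2601 m

stop time T_s = (7/4)/(4/5) = 2.1875 s
reaction-phase robot travel = 1.7500·0.1200 = 0.2100 m
braking distance = 1.7500²/(2·0.8000) = 1.9141 m
human over T_r+T_s: 0.8000·(0.1200+2.1875) = 1.8460 m
residual clearance needed = 0.2000+0.0800+0.0100 = 0.2900 m
S_min ≈ 0.2100+1.9141+1.8460+0.2900  ⇒  S_min = 68161/16000 m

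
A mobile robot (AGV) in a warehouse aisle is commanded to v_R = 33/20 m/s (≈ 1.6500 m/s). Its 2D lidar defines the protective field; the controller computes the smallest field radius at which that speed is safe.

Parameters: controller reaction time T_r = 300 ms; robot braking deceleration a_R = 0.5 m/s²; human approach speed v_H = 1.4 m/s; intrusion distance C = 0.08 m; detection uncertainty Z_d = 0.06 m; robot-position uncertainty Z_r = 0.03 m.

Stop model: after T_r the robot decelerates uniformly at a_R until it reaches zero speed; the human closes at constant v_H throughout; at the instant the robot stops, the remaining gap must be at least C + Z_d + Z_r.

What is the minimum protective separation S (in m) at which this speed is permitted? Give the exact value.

S_min = 3371/400 m = 8.4275 m

stop time T_s = (33/20)/(1/2) = 3.3000 s
robot in T_r: 1.6500·0.3000 = 0.4950 m
braking distance = 1.6500²/(2·0.5000) = 2.7225 m
person approaches 1.4000·(0.3000+3.3000) = 5.0400 m
C+Z_d+Z_r = 0.0800+0.0600+0.0300 = 0.1700 m
S_min ≈ 0.4950+2.7225+5.0400+0.1700  ⇒  S_min = 3371/400 m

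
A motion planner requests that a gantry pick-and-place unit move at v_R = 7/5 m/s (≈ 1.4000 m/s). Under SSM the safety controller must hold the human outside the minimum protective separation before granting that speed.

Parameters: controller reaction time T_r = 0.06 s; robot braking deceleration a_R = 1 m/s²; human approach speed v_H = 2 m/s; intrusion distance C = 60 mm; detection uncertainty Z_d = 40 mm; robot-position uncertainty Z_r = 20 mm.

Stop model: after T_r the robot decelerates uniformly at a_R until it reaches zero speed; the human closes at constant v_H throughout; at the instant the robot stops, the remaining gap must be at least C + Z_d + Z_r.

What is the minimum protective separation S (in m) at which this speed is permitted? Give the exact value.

S_min = 513/125 m = 4.1040 m

stop time T_s = (7/5)/1 = 1.4000 s
robot in T_r: 1.4000·0.0600 = 0.0840 m
robot covers 1.4000·1.4000 − ½·1.0000·1.4000² = 0.9800 m while stopping
human closes 2.0000·1.4600 = 2.9200 m
margins: 0.0600+0.0400+0.0200 = 0.1200 m
S_min ≈ 0.0840+0.9800+2.9200+0.1200  ⇒  S_min = 513/125 m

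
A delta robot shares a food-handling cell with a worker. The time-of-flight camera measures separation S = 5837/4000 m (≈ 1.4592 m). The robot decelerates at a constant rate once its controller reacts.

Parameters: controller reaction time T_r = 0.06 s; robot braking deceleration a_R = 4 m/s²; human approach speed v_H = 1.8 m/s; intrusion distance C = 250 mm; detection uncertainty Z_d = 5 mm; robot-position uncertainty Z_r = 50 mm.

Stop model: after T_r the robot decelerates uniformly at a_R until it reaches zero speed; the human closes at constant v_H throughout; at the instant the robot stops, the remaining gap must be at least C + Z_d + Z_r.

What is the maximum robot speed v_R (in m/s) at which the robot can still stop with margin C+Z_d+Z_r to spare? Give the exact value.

v_R_max = 3/2 m/s = 1.5000 m/s

at the boundary: (1/8)·v² + (51/100)·v + (-837/800) = 0
  disc = (51/100)² − 4·(1/8)·(-837/800) = 31329/40000 ; √disc = 177/200
  v_R = (−(51/100) + 177/200) / (2·(1/8)) = 3/2 m/s
check:
T_s = v_R/a_R = (3/2)/4 = 0.3750 s
robot in T_r: 1.5000·0.0600 = 0.0900 m
robot covers 1.5000·0.3750 − ½·4.0000·0.3750² = 0.2812 m while stopping
person approaches 1.8000·(0.0600+0.3750) = 0.7830 m
residual clearance needed = 0.2500+0.0050+0.0500 = 0.3050 m
sum ≈ 0.0900+0.2812+0.7830+0.3050 ≈ 1.4592 m = S ✓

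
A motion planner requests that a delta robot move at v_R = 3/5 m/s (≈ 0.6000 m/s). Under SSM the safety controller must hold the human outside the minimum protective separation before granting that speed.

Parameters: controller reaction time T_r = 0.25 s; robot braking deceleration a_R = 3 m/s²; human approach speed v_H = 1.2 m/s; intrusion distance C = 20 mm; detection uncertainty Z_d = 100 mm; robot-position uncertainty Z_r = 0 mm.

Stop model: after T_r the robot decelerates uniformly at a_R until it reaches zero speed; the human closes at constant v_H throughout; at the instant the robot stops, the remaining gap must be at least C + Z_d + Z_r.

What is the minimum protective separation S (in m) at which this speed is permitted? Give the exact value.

S_min = 87/100 m = 0.8700 m

stop time T_s = (3/5)/3 = 0.2000 s
reaction-phase robot travel = 0.6000·0.2500 = 0.1500 m
robot under decel: 0.6000²/(2·3.0000) = 0.0600 m
person approaches 1.2000·(0.2500+0.2000) = 0.5400 m
C+Z_d+Z_r = 0.0200+0.1000+0.0000 = 0.1200 m
S_min ≈ 0.1500+0.0600+0.5400+0.1200  ⇒  S_min = 87/100 m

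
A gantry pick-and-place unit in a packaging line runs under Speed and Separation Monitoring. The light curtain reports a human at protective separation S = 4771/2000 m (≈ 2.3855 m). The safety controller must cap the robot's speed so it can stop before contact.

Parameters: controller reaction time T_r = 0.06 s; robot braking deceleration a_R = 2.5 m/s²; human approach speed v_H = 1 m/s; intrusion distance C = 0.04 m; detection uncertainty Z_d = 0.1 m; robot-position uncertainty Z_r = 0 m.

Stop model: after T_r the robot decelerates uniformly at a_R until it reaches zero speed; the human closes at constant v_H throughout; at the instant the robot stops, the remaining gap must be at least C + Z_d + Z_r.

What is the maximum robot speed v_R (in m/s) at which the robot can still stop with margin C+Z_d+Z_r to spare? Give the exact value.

v_R_max = 47/20 m/s = 2.3500 m/s

at the boundary: (1/5)·v² + (23/50)·v + (-4371/2000) = 0
  disc = (23/50)² − 4·(1/5)·(-4371/2000) = 49/25 ; √disc = 7/5
  v_R = (−(23/50) + 7/5) / (2·(1/5)) = 47/20 m/s
check:
T_s = v_R/a_R = (47/20)/(5/2) = 0.9400 s
reaction-phase robot travel = 2.3500·0.0600 = 0.1410 m
robot under decel: 2.3500²/(2·2.5000) = 1.1045 m
human over T_r+T_s: 1.0000·(0.0600+0.9400) = 1.0000 m
C+Z_d+Z_r = 0.0400+0.1000+0.0000 = 0.1400 m
sum ≈ 0.1410+1.1045+1.0000+0.1400 ≈ 2.3855 m = S ✓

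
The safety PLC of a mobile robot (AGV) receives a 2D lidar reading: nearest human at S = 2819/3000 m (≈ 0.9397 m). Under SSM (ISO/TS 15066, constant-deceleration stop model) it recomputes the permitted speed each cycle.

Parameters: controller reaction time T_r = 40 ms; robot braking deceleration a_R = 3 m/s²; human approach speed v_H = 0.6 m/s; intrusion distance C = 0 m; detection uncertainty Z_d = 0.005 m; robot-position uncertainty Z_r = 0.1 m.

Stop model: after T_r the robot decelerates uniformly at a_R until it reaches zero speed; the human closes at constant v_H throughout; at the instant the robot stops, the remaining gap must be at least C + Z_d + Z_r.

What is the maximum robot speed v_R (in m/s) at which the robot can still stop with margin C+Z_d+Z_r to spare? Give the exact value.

collect terms ⇒ (1/6)·v_R² + (6/25)·v_R + (-304/375) = 0
  disc = (6/25)² − 4·(1/6)·(-304/375) = 3364/5625 ; √disc = 58/75
  v_R = (−(6/25) + 58/75) / (2·(1/6)) = 8/5 m/s
check:
stop time T_s = (8/5)/3 = 0.5333 s
reaction-phase robot travel = 1.6000·0.0400 = 0.0640 m
robot covers 1.6000·0.5333 − ½·3.0000·0.5333² = 0.4267 m while stopping
human closes 0.6000·0.5733 = 0.3440 m
C+Z_d+Z_r = 0.0000+0.0050+0.1000 = 0.1050 m
sum ≈ 0.0640+0.4267+0.3440+0.1050 ≈ 0.9397 m = S ✓

v_R_max = 8/5 m/s = 1.6000 m/s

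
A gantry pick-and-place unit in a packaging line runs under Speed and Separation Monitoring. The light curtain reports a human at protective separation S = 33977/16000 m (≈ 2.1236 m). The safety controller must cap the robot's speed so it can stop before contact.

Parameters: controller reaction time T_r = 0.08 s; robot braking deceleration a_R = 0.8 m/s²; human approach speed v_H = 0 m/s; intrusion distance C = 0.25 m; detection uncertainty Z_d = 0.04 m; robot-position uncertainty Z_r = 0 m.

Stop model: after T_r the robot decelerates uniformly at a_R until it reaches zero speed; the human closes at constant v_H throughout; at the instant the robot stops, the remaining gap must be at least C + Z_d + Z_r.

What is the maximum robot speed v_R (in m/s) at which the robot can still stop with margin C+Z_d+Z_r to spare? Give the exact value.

collect terms ⇒ (5/8)·v_R² + (2/25)·v_R + (-29337/16000) = 0
  disc = (2/25)² − 4·(5/8)·(-29337/16000) = 734449/160000 ; √disc = 857/400
  v_R = (−(2/25) + 857/400) / (2·(5/8)) = 33/20 m/s
check:
braking lasts T_s = (33/20)/(4/5) = 2.0625 s
robot covers v_R·T_r = 1.6500·0.0800 = 0.1320 m before braking
robot under decel: 1.6500²/(2·0.8000) = 1.7016 m
human closes 0.0000·2.1425 = 0.0000 m
residual clearance needed = 0.2500+0.0400+0.0000 = 0.2900 m
sum ≈ 0.1320+1.7016+0.0000+0.2900 ≈ 2.1236 m = S ✓

v_R_max = 33/20 m/s = 1.6500 m/s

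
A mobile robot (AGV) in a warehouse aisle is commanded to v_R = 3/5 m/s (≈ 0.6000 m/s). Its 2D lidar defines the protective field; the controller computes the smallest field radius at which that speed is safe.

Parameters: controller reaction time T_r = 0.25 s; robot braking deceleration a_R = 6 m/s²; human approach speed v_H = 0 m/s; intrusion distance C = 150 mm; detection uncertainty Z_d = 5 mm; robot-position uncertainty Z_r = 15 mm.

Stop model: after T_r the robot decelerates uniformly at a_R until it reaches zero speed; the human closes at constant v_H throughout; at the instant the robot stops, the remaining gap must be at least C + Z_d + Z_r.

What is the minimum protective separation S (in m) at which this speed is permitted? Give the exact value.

S_min = 7/20 m = 0.3500 m

stop time T_s = (3/5)/6 = 0.1000 s
robot in T_r: 0.6000·0.2500 = 0.1500 m
braking distance = 0.6000²/(2·6.0000) = 0.0300 m
person approaches 0.0000·(0.2500+0.1000) = 0.0000 m
margins: 0.1500+0.0050+0.0150 = 0.1700 m
S_min ≈ 0.1500+0.0300+0.0000+0.1700  ⇒  S_min = 7/20 m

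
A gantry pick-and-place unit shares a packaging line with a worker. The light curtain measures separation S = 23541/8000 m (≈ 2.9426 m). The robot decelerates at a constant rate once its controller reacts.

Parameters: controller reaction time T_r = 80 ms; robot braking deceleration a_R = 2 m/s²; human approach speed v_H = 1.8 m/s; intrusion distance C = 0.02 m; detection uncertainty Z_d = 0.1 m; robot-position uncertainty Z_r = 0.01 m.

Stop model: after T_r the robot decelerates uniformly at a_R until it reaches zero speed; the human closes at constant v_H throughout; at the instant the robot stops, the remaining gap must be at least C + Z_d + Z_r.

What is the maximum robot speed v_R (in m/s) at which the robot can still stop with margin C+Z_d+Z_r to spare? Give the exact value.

at the boundary: (1/4)·v² + (49/50)·v + (-21349/8000) = 0
  disc = (49/50)² − 4·(1/4)·(-21349/8000) = 145161/40000 ; √disc = 381/200
  v_R = (−(49/50) + 381/200) / (2·(1/4)) = 37/20 m/s
check:
T_s = v_R/a_R = (37/20)/2 = 0.9250 s
robot in T_r: 1.8500·0.0800 = 0.1480 m
robot covers 1.8500·0.9250 − ½·2.0000·0.9250² = 0.8556 m while stopping
human over T_r+T_s: 1.8000·(0.0800+0.9250) = 1.8090 m
residual clearance needed = 0.0200+0.1000+0.0100 = 0.1300 m
sum ≈ 0.1480+0.8556+1.8090+0.1300 ≈ 2.9426 m = S ✓

v_R_max = 37/20 m/s = 1.8500 m/s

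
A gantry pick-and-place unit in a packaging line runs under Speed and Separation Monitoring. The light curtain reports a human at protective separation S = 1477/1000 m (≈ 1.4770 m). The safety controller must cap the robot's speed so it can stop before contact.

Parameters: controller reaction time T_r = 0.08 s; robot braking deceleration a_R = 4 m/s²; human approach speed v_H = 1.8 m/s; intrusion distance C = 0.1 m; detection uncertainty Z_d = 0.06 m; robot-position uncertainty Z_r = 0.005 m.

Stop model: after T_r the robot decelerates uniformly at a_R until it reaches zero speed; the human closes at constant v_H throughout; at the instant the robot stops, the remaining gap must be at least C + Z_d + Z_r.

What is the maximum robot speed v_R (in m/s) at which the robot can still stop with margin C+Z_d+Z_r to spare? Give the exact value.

v_R_max = 8/5 m/s = 1.6000 m/s

collect terms ⇒ (1/8)·v_R² + (53/100)·v_R + (-146/125) = 0
  disc = (53/100)² − 4·(1/8)·(-146/125) = 8649/10000 ; √disc = 93/100
  v_R = (−(53/100) + 93/100) / (2·(1/8)) = 8/5 m/s
check:
braking lasts T_s = (8/5)/4 = 0.4000 s
robot in T_r: 1.6000·0.0800 = 0.1280 m
braking distance = 1.6000²/(2·4.0000) = 0.3200 m
human over T_r+T_s: 1.8000·(0.0800+0.4000) = 0.8640 m
C+Z_d+Z_r = 0.1000+0.0600+0.0050 = 0.1650 m
sum ≈ 0.1280+0.3200+0.8640+0.1650 ≈ 1.4770 m = S ✓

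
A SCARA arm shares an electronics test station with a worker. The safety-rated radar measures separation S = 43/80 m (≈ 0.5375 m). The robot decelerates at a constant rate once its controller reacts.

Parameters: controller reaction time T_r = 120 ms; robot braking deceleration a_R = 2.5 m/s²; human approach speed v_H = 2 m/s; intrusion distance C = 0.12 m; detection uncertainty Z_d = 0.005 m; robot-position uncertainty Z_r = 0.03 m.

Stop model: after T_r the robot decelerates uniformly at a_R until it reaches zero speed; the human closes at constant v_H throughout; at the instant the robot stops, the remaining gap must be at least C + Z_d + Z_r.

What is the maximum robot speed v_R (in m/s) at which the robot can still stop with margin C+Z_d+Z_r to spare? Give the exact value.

collect terms ⇒ (1/5)·v_R² + (23/25)·v_R + (-57/400) = 0
  disc = (23/25)² − 4·(1/5)·(-57/400) = 2401/2500 ; √disc = 49/50
  v_R = (−(23/25) + 49/50) / (2·(1/5)) = 3/20 m/s
check:
braking lasts T_s = (3/20)/(5/2) = 0.0600 s
reaction-phase robot travel = 0.1500·0.1200 = 0.0180 m
braking distance = 0.1500²/(2·2.5000) = 0.0045 m
person approaches 2.0000·(0.1200+0.0600) = 0.3600 m
C+Z_d+Z_r = 0.1200+0.0050+0.0300 = 0.1550 m
sum ≈ 0.0180+0.0045+0.3600+0.1550 ≈ 0.5375 m = S ✓

v_R_max = 3/20 m/s = 0.1500 m/s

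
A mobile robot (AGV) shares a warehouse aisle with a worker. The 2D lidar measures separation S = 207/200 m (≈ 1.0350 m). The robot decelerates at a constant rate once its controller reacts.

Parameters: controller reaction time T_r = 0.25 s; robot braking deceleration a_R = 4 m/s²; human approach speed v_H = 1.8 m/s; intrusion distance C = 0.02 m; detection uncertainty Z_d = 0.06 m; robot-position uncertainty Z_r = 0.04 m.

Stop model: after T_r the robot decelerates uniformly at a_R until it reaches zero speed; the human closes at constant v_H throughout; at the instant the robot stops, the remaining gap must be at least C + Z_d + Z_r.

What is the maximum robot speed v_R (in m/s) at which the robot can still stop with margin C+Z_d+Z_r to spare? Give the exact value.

collect terms ⇒ (1/8)·v_R² + (7/10)·v_R + (-93/200) = 0
  disc = (7/10)² − 4·(1/8)·(-93/200) = 289/400 ; √disc = 17/20
  v_R = (−(7/10) + 17/20) / (2·(1/8)) = 3/5 m/s
check:
braking lasts T_s = (3/5)/4 = 0.1500 s
reaction-phase robot travel = 0.6000·0.2500 = 0.1500 m
braking distance = 0.6000²/(2·4.0000) = 0.0450 m
human closes 1.8000·0.4000 = 0.7200 m
residual clearance needed = 0.0200+0.0600+0.0400 = 0.1200 m
sum ≈ 0.1500+0.0450+0.7200+0.1200 ≈ 1.0350 m = S ✓

v_R_max = 3/5 m/s = 0.6000 m/s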